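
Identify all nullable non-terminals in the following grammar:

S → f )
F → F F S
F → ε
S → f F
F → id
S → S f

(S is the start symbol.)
A non-terminal is nullable if it can derive ε (the empty string): either it has an ε-production, or it has a production whose right-hand side consists entirely of nullable non-terminals.

ε-productions: F → ε
So F is immediately nullable.
No further non-terminal can be added: every production for the remaining non-terminals contains a terminal or a non-nullable non-terminal.
Nullable = { 'F' }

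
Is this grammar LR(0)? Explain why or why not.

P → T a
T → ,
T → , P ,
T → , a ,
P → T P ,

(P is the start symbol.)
No. Shift-reduce conflict between [T → , .] and [T → . ,]

A grammar is LR(0) if no state in the canonical LR(0) collection has:
  - both a shift item (dot before a terminal) and a complete item (shift-reduce conflict), or
  - two or more complete items (reduce-reduce conflict; the accept item [P' → P .] counts as a complete item here).

Augment with P' → P and build the canonical LR(0) collection (I0 = CLOSURE({[P' → . P]}), then GOTO on every symbol after a dot until no new states appear). It has 11 states:
  I0: { [P → . T P ,], [P → . T a], [P' → . P], [T → . , P ,], [T → . , a ,], [T → . ,] }  — shift
  I1: { [P → . T P ,], [P → . T a], [T → , . P ,], [T → , . a ,], [T → , .], [T → . , P ,], [T → . , a ,], [T → . ,] }  — shift, reduce
  I2: { [P' → P .] }  — accept
  I3: { [P → . T P ,], [P → . T a], [P → T . P ,], [P → T . a], [T → . , P ,], [T → . , a ,], [T → . ,] }  — shift
  I4: { [P → T P . ,] }  — shift
  I5: { [P → T a .] }  — reduce
  I6: { [P → T P , .] }  — reduce
  I7: { [T → , P . ,] }  — shift
  I8: { [T → , a . ,] }  — shift
  I9: { [T → , a , .] }  — reduce
  I10: { [T → , P , .] }  — reduce

Conflict in state I1:
  Shift-reduce conflict between [T → , .] and [T → . ,]
So the grammar is NOT LR(0).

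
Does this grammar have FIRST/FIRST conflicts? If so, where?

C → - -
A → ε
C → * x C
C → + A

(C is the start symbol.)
No FIRST/FIRST conflicts.

A FIRST/FIRST conflict occurs when two productions N → α and N → β for the same non-terminal have FIRST(α) ∩ FIRST(β) ≠ ∅ (with ε ∈ FIRST of a nullable right-hand side, so two nullable alternatives also conflict).

Productions for C:
  C → - -: FIRST = { '-' }
  C → * x C: FIRST = { '*' }
  C → + A: FIRST = { '+' }
A has only one production, so no FIRST/FIRST conflict is possible there.

All alternatives of each non-terminal have pairwise disjoint FIRST sets.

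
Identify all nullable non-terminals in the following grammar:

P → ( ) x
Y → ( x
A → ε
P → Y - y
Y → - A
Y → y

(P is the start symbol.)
A non-terminal is nullable if it can derive ε (the empty string): either it has an ε-production, or it has a production whose right-hand side consists entirely of nullable non-terminals.

ε-productions: A → ε
So A is immediately nullable.
No further non-terminal can be added: every production for the remaining non-terminals contains a terminal or a non-nullable non-terminal.
Nullable = { 'A' }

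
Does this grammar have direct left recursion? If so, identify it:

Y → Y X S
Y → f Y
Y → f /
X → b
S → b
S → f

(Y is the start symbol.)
Yes, Y is left-recursive

Direct left recursion occurs when N → N α for some non-terminal N (the right-hand side begins with the left-hand side itself).

Y → Y X S: LEFT RECURSIVE (starts with Y)
Y → f Y: starts with f
Y → f /: starts with f
X → b: starts with b
S → b: starts with b
S → f: starts with f

The grammar has direct left recursion on: Y.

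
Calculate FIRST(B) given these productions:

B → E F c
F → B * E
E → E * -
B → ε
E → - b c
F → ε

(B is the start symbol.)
{ '-', ε }

FIRST sets of the other non-terminals involved (by the same procedure, iterated to a fixed point):
  FIRST(E) = { '-' }

From B → E F c:
  - E is a non-terminal: add FIRST(E) \ {ε} = { '-' }
    E is not nullable, so stop
From B → ε:
  - ε-production, so ε ∈ FIRST(B)

Collecting: FIRST(B) = { '-', ε }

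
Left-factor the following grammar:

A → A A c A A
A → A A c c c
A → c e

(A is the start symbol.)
A → A A c A'
A' → A A
A' → c c
A → c e

Left-factoring transforms A → αβ₁ | αβ₂ into A → αA' and A' → β₁ | β₂
(α is the longest common prefix among the alternatives). Repeat until
no nonterminal has two alternatives with a common prefix.

Round 1: A has alternatives sharing prefix 'A A c'. Introduce A': A → A A c A'
  Add: A' → A A
  Add: A' → c c

No remaining common prefixes — done.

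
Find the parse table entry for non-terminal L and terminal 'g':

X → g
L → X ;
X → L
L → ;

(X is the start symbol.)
L → X ;

To find M[L, 'g'], we find productions for L where 'g' is in the predict set (PREDICT(N → α) = (FIRST(α) \ {ε}) ∪ (FOLLOW(N) if α ⇒* ε)).

Relevant sets:
  FIRST(X) = { ';', 'g' }

L → X ;: PREDICT = { ';', 'g' }
  'g' is in predict set, so this production goes in M[L, 'g']
L → ;: PREDICT = { ';' }

M[L, 'g'] = L → X ;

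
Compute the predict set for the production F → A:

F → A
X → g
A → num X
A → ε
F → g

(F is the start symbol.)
{ $, 'num' }

PREDICT(F → A) = (FIRST(RHS) \ {ε}) ∪ (FOLLOW(F) if ε ∈ FIRST(RHS), i.e. RHS ⇒* ε)
FIRST(A) = { 'num', ε }
FIRST(A) = { 'num', ε }
ε ∈ FIRST(A) (the right-hand side is nullable), so add FOLLOW(F) = { $ }
PREDICT(F → A) = { $, 'num' }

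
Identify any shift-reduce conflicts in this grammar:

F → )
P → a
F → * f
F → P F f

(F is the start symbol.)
A shift-reduce conflict occurs when an LR(0) state has both:
  - a complete (reduce) item [A → α .] (dot at the end), and
  - a shift item [B → β . c γ] (dot before a terminal).

Augment with F' → F and build the canonical LR(0) collection (I0 = CLOSURE({[F' → . F]}), then GOTO on every symbol after a dot until no new states appear). It has 9 states:
  I0: { [F → . )], [F → . * f], [F → . P F f], [F' → . F], [P → . a] }  — shift
  I1: { [F → ) .] }  — reduce
  I2: { [F → * . f] }  — shift
  I3: { [F' → F .] }  — accept
  I4: { [F → . )], [F → . * f], [F → . P F f], [F → P . F f], [P → . a] }  — shift
  I5: { [P → a .] }  — reduce
  I6: { [F → P F . f] }  — shift
  I7: { [F → P F f .] }  — reduce
  I8: { [F → * f .] }  — reduce

No state contains both a complete item and a shift item.

Answer: No shift-reduce conflicts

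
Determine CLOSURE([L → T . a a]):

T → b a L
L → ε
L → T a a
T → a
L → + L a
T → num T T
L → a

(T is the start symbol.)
To compute CLOSURE, for each item [A → α.Bβ] where B is a non-terminal, add [B → .γ] for all productions B → γ; repeat for the newly added items until nothing changes.

Start with: [L → T . a a]
The dot precedes the terminal a, so nothing is added.

CLOSURE = { [L → T . a a] }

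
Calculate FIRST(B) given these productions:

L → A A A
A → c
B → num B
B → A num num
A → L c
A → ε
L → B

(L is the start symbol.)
FIRST sets of the other non-terminals involved (by the same procedure, iterated to a fixed point):
  FIRST(A) = { 'c', 'num', ε }

From B → num B:
  - num is a terminal: add 'num' and stop
From B → A num num:
  - A is a non-terminal: add FIRST(A) \ {ε} = { 'c', 'num' }
    A is nullable, so continue to the next symbol
  - num is a terminal: add 'num' and stop

Collecting: FIRST(B) = { 'c', 'num' }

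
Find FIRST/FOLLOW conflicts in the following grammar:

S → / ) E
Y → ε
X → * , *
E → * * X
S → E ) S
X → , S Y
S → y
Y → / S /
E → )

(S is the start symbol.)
Yes. Y → '/' S '/' with FOLLOW(Y) on { '/' }

A FIRST/FOLLOW conflict occurs when a non-terminal N has a nullable alternative N → β (β ⇒* ε) and another alternative N → α with FIRST(α) ∩ FOLLOW(N) ≠ ∅: on such a lookahead the parser cannot decide between expanding α and letting N vanish via β.

Nullable non-terminals: Y.

Y: nullable alternative(s) Y → ε; FOLLOW(Y) = { $, ')', '/' }
  Y → ε: FIRST \ {ε} = { } — this is the only nullable alternative, skip
  Y → / S /: FIRST \ {ε} = { '/' } — overlaps FOLLOW(Y) on { '/' }: CONFLICT

E, S, X have no nullable alternative, so no FIRST/FOLLOW check is needed there.

So the grammar has 1 FIRST/FOLLOW conflict (marked CONFLICT above).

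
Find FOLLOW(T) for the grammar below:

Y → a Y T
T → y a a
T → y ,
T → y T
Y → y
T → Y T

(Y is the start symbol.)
{ $, 'a', 'y' }

To compute FOLLOW(T), find every occurrence of T on a right-hand side N → α T β: add FIRST(β) \ {ε}, and if β is empty or nullable also add FOLLOW(N). Iterate to a fixed point.

In Y → a Y T: T is at the end, add FOLLOW(Y)
In T → y T: T is at the end; this adds FOLLOW(T) to itself — nothing new
In T → Y T: T is at the end; this adds FOLLOW(T) to itself — nothing new

The FOLLOW sets referred to above (computed the same way, to a fixed point):
  FOLLOW(Y) = { $, 'a', 'y' }

Taking the union: FOLLOW(T) = { $, 'a', 'y' }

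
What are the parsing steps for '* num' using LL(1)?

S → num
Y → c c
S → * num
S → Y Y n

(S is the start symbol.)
LL(1) parsing maintains a stack (initially the start symbol over $) and the input. At each step: if the stack top is a terminal, match it against the current input token; if it is a non-terminal N, replace it with the RHS of M[N, lookahead] (the unique production whose predict set contains the lookahead).

Stack is shown with the top on the left.

Stack    Input    Action
------------------------
S $      * num $  output S → * num
* num $  * num $  match '*'
num $    num $    match 'num'
$        $        accept

The string is accepted.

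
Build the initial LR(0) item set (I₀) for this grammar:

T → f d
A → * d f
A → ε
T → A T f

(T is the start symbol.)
First, augment the grammar with T' → T
I₀ = CLOSURE({ [T' → . T] }):
  [T' → . T] has the dot before T: add [T → . f d], [T → . A T f]
  [T → . A T f] has the dot before A: add [A → . * d f], [A → .]
No further items can be added.

I₀ = { [A → . * d f], [A → .], [T → . A T f], [T → . f d], [T' → . T] }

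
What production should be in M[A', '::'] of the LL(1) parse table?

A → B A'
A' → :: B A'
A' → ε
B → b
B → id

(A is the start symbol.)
A' → :: B A'

To find M[A', '::'], we find productions for A' where '::' is in the predict set (PREDICT(N → α) = (FIRST(α) \ {ε}) ∪ (FOLLOW(N) if α ⇒* ε)).

Relevant sets:
  FOLLOW(A') = { $ }

A' → :: B A': PREDICT = { '::' }
  '::' is in predict set, so this production goes in M[A', '::']
A' → ε: PREDICT = { $ }

M[A', '::'] = A' → :: B A'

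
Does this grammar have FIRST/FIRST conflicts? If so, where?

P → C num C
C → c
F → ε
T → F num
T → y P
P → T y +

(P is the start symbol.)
FIRST sets of the non-terminals at (or reachable through a nullable prefix from) the front of some alternative:
  FIRST(C) = { 'c' }
  FIRST(T) = { 'num', 'y' }
  FIRST(F) = { ε }

Productions for P:
  P → C num C: FIRST = { 'c' }
  P → T y +: FIRST = { 'num', 'y' }
Productions for T:
  T → F num: FIRST = { 'num' }
  T → y P: FIRST = { 'y' }
C, F have only one production, so no FIRST/FIRST conflict is possible there.

All alternatives of each non-terminal have pairwise disjoint FIRST sets.

Answer: No FIRST/FIRST conflicts.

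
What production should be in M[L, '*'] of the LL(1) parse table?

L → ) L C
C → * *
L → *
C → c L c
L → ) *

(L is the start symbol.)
To find M[L, '*'], we find productions for L where '*' is in the predict set (PREDICT(N → α) = (FIRST(α) \ {ε}) ∪ (FOLLOW(N) if α ⇒* ε)).

L → ) L C: PREDICT = { ')' }
L → *: PREDICT = { '*' }
  '*' is in predict set, so this production goes in M[L, '*']
L → ) *: PREDICT = { ')' }

M[L, '*'] = L → *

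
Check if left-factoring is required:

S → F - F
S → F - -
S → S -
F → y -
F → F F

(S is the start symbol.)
Yes, S has productions with common prefix 'F -'

Left-factoring is needed when two productions for the same non-terminal
share a common prefix on the right-hand side.

Productions for S:
  S → F - F
  S → F - -
  S → S -
Productions for F:
  F → y -
  F → F F

Found common prefix 'F -' in productions for S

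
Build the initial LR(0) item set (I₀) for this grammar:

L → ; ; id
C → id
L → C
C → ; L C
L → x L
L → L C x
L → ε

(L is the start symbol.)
First, augment the grammar with L' → L
I₀ = CLOSURE({ [L' → . L] }):
  [L' → . L] has the dot before L: add [L → . ; ; id], [L → . C], [L → . x L], [L → . L C x], [L → .]
  [L → . C] has the dot before C: add [C → . id], [C → . ; L C]
No further items can be added.

I₀ = { [C → . ; L C], [C → . id], [L → . ; ; id], [L → . C], [L → . L C x], [L → . x L], [L → .], [L' → . L] }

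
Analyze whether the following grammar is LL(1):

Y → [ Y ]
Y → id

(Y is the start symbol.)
Yes, the grammar is LL(1).

For Y:
  PREDICT(Y → '[' Y ']') = { '[' }
  PREDICT(Y → id) = { 'id' }

All predict sets are disjoint. The grammar IS LL(1).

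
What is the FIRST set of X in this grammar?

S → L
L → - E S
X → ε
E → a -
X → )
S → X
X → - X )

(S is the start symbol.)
{ ')', '-', ε }

To compute FIRST(X), examine every production with X on the left-hand side, reading each right-hand side left to right until a non-nullable symbol is reached.

From X → ε:
  - ε-production, so ε ∈ FIRST(X)
From X → ):
  - ')' is a terminal: add ')' and stop
From X → - X ):
  - '-' is a terminal: add '-' and stop

Collecting: FIRST(X) = { ')', '-', ε }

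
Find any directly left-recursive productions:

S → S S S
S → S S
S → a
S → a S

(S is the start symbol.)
Yes, S is left-recursive

S → S S S: LEFT RECURSIVE (starts with S)
S → S S: LEFT RECURSIVE (starts with S)
S → a: starts with a
S → a S: starts with a

The grammar has direct left recursion on: S.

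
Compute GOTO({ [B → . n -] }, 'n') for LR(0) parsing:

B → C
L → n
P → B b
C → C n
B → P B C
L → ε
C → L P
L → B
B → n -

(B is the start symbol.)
{ [B → n . -] }

GOTO(I, 'n') = CLOSURE({ [A → αX.β] : [A → α.Xβ] ∈ I, X = 'n' })

Items with dot before 'n', with the dot advanced:
  [B → . n -] → [B → n . -]
Closure adds nothing (no advanced item has the dot before a non-terminal).

GOTO = { [B → n . -] }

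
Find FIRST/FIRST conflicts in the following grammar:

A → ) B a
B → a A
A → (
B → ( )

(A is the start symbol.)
No FIRST/FIRST conflicts.

A FIRST/FIRST conflict occurs when two productions N → α and N → β for the same non-terminal have FIRST(α) ∩ FIRST(β) ≠ ∅ (with ε ∈ FIRST of a nullable right-hand side, so two nullable alternatives also conflict).

Productions for A:
  A → ) B a: FIRST = { ')' }
  A → (: FIRST = { '(' }
Productions for B:
  B → a A: FIRST = { 'a' }
  B → ( ): FIRST = { '(' }

All alternatives of each non-terminal have pairwise disjoint FIRST sets.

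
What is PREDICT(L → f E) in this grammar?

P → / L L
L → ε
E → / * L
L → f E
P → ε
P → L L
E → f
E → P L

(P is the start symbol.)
{ 'f' }

PREDICT(L → f E) = (FIRST(RHS) \ {ε}) ∪ (FOLLOW(L) if ε ∈ FIRST(RHS), i.e. RHS ⇒* ε)
FIRST(f E) = { 'f' }
ε ∉ FIRST(f E), so FOLLOW(L) is not added.
PREDICT(L → f E) = { 'f' }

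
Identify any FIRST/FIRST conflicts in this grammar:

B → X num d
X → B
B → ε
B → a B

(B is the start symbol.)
Yes. B → X num d / B → a B on { 'a' }

A FIRST/FIRST conflict occurs when two productions N → α and N → β for the same non-terminal have FIRST(α) ∩ FIRST(β) ≠ ∅ (with ε ∈ FIRST of a nullable right-hand side, so two nullable alternatives also conflict).

FIRST sets of the non-terminals at (or reachable through a nullable prefix from) the front of some alternative:
  FIRST(X) = { 'a', 'num', ε }

Productions for B:
  B → X num d: FIRST = { 'a', 'num' }
  B → ε: FIRST = { ε }
  B → a B: FIRST = { 'a' }
X has only one production, so no FIRST/FIRST conflict is possible there.

Conflict for B: B → X num d and B → a B
  Overlap: { 'a' }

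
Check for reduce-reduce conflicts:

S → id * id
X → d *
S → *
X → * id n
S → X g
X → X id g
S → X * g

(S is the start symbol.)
No reduce-reduce conflicts

A reduce-reduce conflict occurs when an LR(0) state has two complete items [A → α .] and [B → β .] — both call for a reduction, and with no lookahead the parser cannot choose between them.

Augment with S' → S and build the canonical LR(0) collection (I0 = CLOSURE({[S' → . S]}), then GOTO on every symbol after a dot until no new states appear). It has 16 states:
  I0: { [S → . *], [S → . X * g], [S → . X g], [S → . id * id], [S' → . S], [X → . * id n], [X → . X id g], [X → . d *] }  — shift
  I1: { [S → * .], [X → * . id n] }  — shift, reduce
  I2: { [S' → S .] }  — accept
  I3: { [S → X . * g], [S → X . g], [X → X . id g] }  — shift
  I4: { [X → d . *] }  — shift
  I5: { [S → id . * id] }  — shift
  I6: { [S → id * . id] }  — shift
  I7: { [S → id * id .] }  — reduce
  I8: { [X → d * .] }  — reduce
  I9: { [S → X * . g] }  — shift
  I10: { [S → X g .] }  — reduce
  I11: { [X → X id . g] }  — shift
  I12: { [X → X id g .] }  — reduce
  I13: { [S → X * g .] }  — reduce
  I14: { [X → * id . n] }  — shift
  I15: { [X → * id n .] }  — reduce

No state contains more than one complete item.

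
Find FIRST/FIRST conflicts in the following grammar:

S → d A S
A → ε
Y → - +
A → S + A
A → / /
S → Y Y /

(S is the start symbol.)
A FIRST/FIRST conflict occurs when two productions N → α and N → β for the same non-terminal have FIRST(α) ∩ FIRST(β) ≠ ∅ (with ε ∈ FIRST of a nullable right-hand side, so two nullable alternatives also conflict).

FIRST sets of the non-terminals at (or reachable through a nullable prefix from) the front of some alternative:
  FIRST(Y) = { '-' }
  FIRST(S) = { '-', 'd' }

Productions for S:
  S → d A S: FIRST = { 'd' }
  S → Y Y /: FIRST = { '-' }
Productions for A:
  A → ε: FIRST = { ε }
  A → S + A: FIRST = { '-', 'd' }
  A → / /: FIRST = { '/' }
Y has only one production, so no FIRST/FIRST conflict is possible there.

All alternatives of each non-terminal have pairwise disjoint FIRST sets.

Answer: No FIRST/FIRST conflicts.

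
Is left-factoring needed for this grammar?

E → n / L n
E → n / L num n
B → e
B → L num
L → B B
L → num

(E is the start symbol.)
Yes, E has productions with common prefix 'n / L'

Left-factoring is needed when two productions for the same non-terminal
share a common prefix on the right-hand side.

Productions for E:
  E → n / L n
  E → n / L num n
Productions for B:
  B → e
  B → L num
Productions for L:
  L → B B
  L → num

Found common prefix 'n / L' in productions for E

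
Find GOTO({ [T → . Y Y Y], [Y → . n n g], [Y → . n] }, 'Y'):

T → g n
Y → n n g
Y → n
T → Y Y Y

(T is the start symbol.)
{ [T → Y . Y Y], [Y → . n n g], [Y → . n] }

GOTO(I, 'Y') = CLOSURE({ [A → αX.β] : [A → α.Xβ] ∈ I, X = 'Y' })

Items with dot before 'Y', with the dot advanced:
  [T → . Y Y Y] → [T → Y . Y Y]
Closure of the advanced items:
  [T → Y . Y Y] has the dot before Y: add [Y → . n n g], [Y → . n]

GOTO = { [T → Y . Y Y], [Y → . n n g], [Y → . n] }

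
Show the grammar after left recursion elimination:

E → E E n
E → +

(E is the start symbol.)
E → + E'
E' → E n E'
E' → ε

E is directly left-recursive. The standard transformation for
  A → A α₁ | ... | A α_m | β₁ | ... | β_n
is
  A  → β₁ A' | ... | β_n A'
  A' → α₁ A' | ... | α_m A' | ε

E → + becomes E → + E'
E → E E n becomes E' → E n E'
Add E' → ε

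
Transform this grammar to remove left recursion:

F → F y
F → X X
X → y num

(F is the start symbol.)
F is directly left-recursive. The standard transformation for
  A → A α₁ | ... | A α_m | β₁ | ... | β_n
is
  A  → β₁ A' | ... | β_n A'
  A' → α₁ A' | ... | α_m A' | ε

F → X X becomes F → X X F'
F → F y becomes F' → y F'
Add F' → ε

Productions for other non-terminals are unchanged:
  X → y num

Resulting grammar:
F → X X F'
F' → y F'
F' → ε
X → y num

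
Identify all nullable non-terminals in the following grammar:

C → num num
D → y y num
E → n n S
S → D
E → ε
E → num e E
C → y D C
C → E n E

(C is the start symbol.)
{ 'E' }

A non-terminal is nullable if it can derive ε (the empty string): either it has an ε-production, or it has a production whose right-hand side consists entirely of nullable non-terminals.

ε-productions: E → ε
So E is immediately nullable.
No further non-terminal can be added: every production for the remaining non-terminals contains a terminal or a non-nullable non-terminal.
Nullable = { 'E' }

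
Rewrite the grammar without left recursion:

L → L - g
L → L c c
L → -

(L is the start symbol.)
L is directly left-recursive. The standard transformation for
  A → A α₁ | ... | A α_m | β₁ | ... | β_n
is
  A  → β₁ A' | ... | β_n A'
  A' → α₁ A' | ... | α_m A' | ε

L → - becomes L → - L'
L → L - g becomes L' → - g L'
L → L c c becomes L' → c c L'
Add L' → ε

Resulting grammar:
L → - L'
L' → - g L'
L' → c c L'
L' → ε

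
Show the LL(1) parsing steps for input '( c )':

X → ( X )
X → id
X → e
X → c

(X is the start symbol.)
Stack is shown with the top on the left.

Stack    Input    Action
------------------------
X $      ( c ) $  output X → ( X )
( X ) $  ( c ) $  match '('
X ) $    c ) $    output X → c
c ) $    c ) $    match 'c'
) $      ) $      match ')'
$        $        accept

The string is accepted.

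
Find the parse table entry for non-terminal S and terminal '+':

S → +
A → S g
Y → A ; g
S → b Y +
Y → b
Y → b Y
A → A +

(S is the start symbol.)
S → +

To find M[S, '+'], we find productions for S where '+' is in the predict set (PREDICT(N → α) = (FIRST(α) \ {ε}) ∪ (FOLLOW(N) if α ⇒* ε)).

S → +: PREDICT = { '+' }
  '+' is in predict set, so this production goes in M[S, '+']
S → b Y +: PREDICT = { 'b' }

M[S, '+'] = S → +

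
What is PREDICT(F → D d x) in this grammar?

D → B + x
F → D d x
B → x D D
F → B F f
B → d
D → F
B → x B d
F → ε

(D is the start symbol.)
{ 'd', 'x' }

PREDICT(F → D d x) = (FIRST(RHS) \ {ε}) ∪ (FOLLOW(F) if ε ∈ FIRST(RHS), i.e. RHS ⇒* ε)
FIRST(D) = { 'd', 'x', ε }
FIRST(D d x) = { 'd', 'x' }
ε ∉ FIRST(D d x), so FOLLOW(F) is not added.
PREDICT(F → D d x) = { 'd', 'x' }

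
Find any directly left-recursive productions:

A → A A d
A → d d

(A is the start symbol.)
Yes, A is left-recursive

Direct left recursion occurs when N → N α for some non-terminal N (the right-hand side begins with the left-hand side itself).

A → A A d: LEFT RECURSIVE (starts with A)
A → d d: starts with d

The grammar has direct left recursion on: A.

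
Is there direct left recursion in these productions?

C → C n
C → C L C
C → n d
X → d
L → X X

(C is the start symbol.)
Direct left recursion occurs when N → N α for some non-terminal N (the right-hand side begins with the left-hand side itself).

C → C n: LEFT RECURSIVE (starts with C)
C → C L C: LEFT RECURSIVE (starts with C)
C → n d: starts with n
X → d: starts with d
L → X X: starts with X

The grammar has direct left recursion on: C.

Answer: Yes, C is left-recursive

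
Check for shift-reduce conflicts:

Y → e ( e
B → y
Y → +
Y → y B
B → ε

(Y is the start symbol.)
Yes — I4: [B → .] vs [B → . y]

A shift-reduce conflict occurs when an LR(0) state has both:
  - a complete (reduce) item [A → α .] (dot at the end), and
  - a shift item [B → β . c γ] (dot before a terminal).

Augment with Y' → Y and build the canonical LR(0) collection (I0 = CLOSURE({[Y' → . Y]}), then GOTO on every symbol after a dot until no new states appear). It has 9 states:
  I0: { [Y → . +], [Y → . e ( e], [Y → . y B], [Y' → . Y] }  — shift
  I1: { [Y → + .] }  — reduce
  I2: { [Y' → Y .] }  — accept
  I3: { [Y → e . ( e] }  — shift
  I4: { [B → . y], [B → .], [Y → y . B] }  — shift, reduce
  I5: { [Y → y B .] }  — reduce
  I6: { [B → y .] }  — reduce
  I7: { [Y → e ( . e] }  — shift
  I8: { [Y → e ( e .] }  — reduce

I4 contains reduce item [B → .] and shift item [B → . y] — shift-reduce conflict.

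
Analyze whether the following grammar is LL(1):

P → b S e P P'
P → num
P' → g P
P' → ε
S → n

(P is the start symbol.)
A grammar is LL(1) if for each non-terminal N with multiple productions, the predict sets of those productions are pairwise disjoint, where PREDICT(N → α) = (FIRST(α) \ {ε}) ∪ (FOLLOW(N) if α ⇒* ε).

Relevant sets:
  FOLLOW(P') = { $, 'g' }

For P:
  PREDICT(P → b S e P P') = { 'b' }
  PREDICT(P → num) = { 'num' }
For P':
  PREDICT(P' → g P) = { 'g' }
  PREDICT(P' → ε) = { $, 'g' }
S has a single production, so nothing to check there.

Conflict found: Predict set conflict for P': { 'g' }
The grammar is NOT LL(1).

Answer: No. Predict set conflict for P': { 'g' }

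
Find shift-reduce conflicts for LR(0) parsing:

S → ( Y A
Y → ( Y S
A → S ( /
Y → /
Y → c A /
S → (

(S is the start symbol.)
Yes — I1: [S → ( .] vs [Y → . ( Y S]

A shift-reduce conflict occurs when an LR(0) state has both:
  - a complete (reduce) item [A → α .] (dot at the end), and
  - a shift item [B → β . c γ] (dot before a terminal).

Augment with S' → S and build the canonical LR(0) collection (I0 = CLOSURE({[S' → . S]}), then GOTO on every symbol after a dot until no new states appear). It has 15 states:
  I0: { [S → . ( Y A], [S → . (], [S' → . S] }  — shift
  I1: { [S → ( . Y A], [S → ( .], [Y → . ( Y S], [Y → . /], [Y → . c A /] }  — shift, reduce
  I2: { [S' → S .] }  — accept
  I3: { [Y → ( . Y S], [Y → . ( Y S], [Y → . /], [Y → . c A /] }  — shift
  I4: { [Y → / .] }  — reduce
  I5: { [A → . S ( /], [S → ( Y . A], [S → . ( Y A], [S → . (] }  — shift
  I6: { [A → . S ( /], [S → . ( Y A], [S → . (], [Y → c . A /] }  — shift
  I7: { [Y → c A . /] }  — shift
  I8: { [A → S . ( /] }  — shift
  I9: { [A → S ( . /] }  — shift
  I10: { [A → S ( / .] }  — reduce
  I11: { [Y → c A / .] }  — reduce
  I12: { [S → ( Y A .] }  — reduce
  I13: { [S → . ( Y A], [S → . (], [Y → ( Y . S] }  — shift
  I14: { [Y → ( Y S .] }  — reduce

I1 contains reduce item [S → ( .] and shift items [Y → . ( Y S], [Y → . /], [Y → . c A /] — shift-reduce conflict.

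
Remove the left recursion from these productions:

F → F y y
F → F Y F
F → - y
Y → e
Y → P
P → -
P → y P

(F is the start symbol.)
F is directly left-recursive. The standard transformation for
  A → A α₁ | ... | A α_m | β₁ | ... | β_n
is
  A  → β₁ A' | ... | β_n A'
  A' → α₁ A' | ... | α_m A' | ε

F → - y becomes F → - y F'
F → F y y becomes F' → y y F'
F → F Y F becomes F' → Y F F'
Add F' → ε

Productions for other non-terminals are unchanged:
  Y → e
  Y → P
  P → -
  P → y P

Resulting grammar:
F → - y F'
F' → y y F'
F' → Y F F'
F' → ε
Y → e
Y → P
P → -
P → y P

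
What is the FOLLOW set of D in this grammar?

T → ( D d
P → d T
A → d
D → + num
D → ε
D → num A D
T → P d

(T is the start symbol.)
{ 'd' }

To compute FOLLOW(D), find every occurrence of D on a right-hand side N → α D β: add FIRST(β) \ {ε}, and if β is empty or nullable also add FOLLOW(N). Iterate to a fixed point.

In T → ( D d: D is followed by d, add FIRST(d) \ {ε} = { 'd' }
In D → num A D: D is at the end; this adds FOLLOW(D) to itself — nothing new

Taking the union: FOLLOW(D) = { 'd' }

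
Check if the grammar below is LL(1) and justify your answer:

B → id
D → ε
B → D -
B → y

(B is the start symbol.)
Yes, the grammar is LL(1).

A grammar is LL(1) if for each non-terminal N with multiple productions, the predict sets of those productions are pairwise disjoint, where PREDICT(N → α) = (FIRST(α) \ {ε}) ∪ (FOLLOW(N) if α ⇒* ε).

Relevant sets:
  FIRST(D) = { ε }

For B:
  PREDICT(B → id) = { 'id' }
  PREDICT(B → D '-') = { '-' }
  PREDICT(B → y) = { 'y' }
D has a single production, so nothing to check there.

All predict sets are disjoint. The grammar IS LL(1).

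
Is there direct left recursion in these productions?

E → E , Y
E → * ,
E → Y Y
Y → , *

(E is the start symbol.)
Yes, E is left-recursive

E → E , Y: LEFT RECURSIVE (starts with E)
E → * ,: starts with '*'
E → Y Y: starts with Y
Y → , *: starts with ','

The grammar has direct left recursion on: E.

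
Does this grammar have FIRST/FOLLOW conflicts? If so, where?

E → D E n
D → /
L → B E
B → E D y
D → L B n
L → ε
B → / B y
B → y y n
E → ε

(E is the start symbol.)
A FIRST/FOLLOW conflict occurs when a non-terminal N has a nullable alternative N → β (β ⇒* ε) and another alternative N → α with FIRST(α) ∩ FOLLOW(N) ≠ ∅: on such a lookahead the parser cannot decide between expanding α and letting N vanish via β.

Nullable non-terminals: E, L.
FIRST sets used below: FIRST(D) = { '/', 'y' }, FIRST(B) = { '/', 'y' }

E: nullable alternative(s) E → ε; FOLLOW(E) = { $, '/', 'n', 'y' }
  E → D E n: FIRST \ {ε} = { '/', 'y' } — overlaps FOLLOW(E) on { '/', 'y' }: CONFLICT
  E → ε: FIRST \ {ε} = { } — this is the only nullable alternative, skip

L: nullable alternative(s) L → ε; FOLLOW(L) = { '/', 'y' }
  L → B E: FIRST \ {ε} = { '/', 'y' } — overlaps FOLLOW(L) on { '/', 'y' }: CONFLICT
  L → ε: FIRST \ {ε} = { } — this is the only nullable alternative, skip

B, D have no nullable alternative, so no FIRST/FOLLOW check is needed there.

So the grammar has 2 FIRST/FOLLOW conflicts (marked CONFLICT above).

Answer: Yes. E → D E n with FOLLOW(E) on { '/', 'y' }; L → B E with FOLLOW(L) on { '/', 'y' }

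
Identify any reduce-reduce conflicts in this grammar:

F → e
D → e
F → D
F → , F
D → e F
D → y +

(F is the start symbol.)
Augment with F' → F and build the canonical LR(0) collection (I0 = CLOSURE({[F' → . F]}), then GOTO on every symbol after a dot until no new states appear). It has 9 states:
  I0: { [D → . e F], [D → . e], [D → . y +], [F → . , F], [F → . D], [F → . e], [F' → . F] }  — shift
  I1: { [D → . e F], [D → . e], [D → . y +], [F → , . F], [F → . , F], [F → . D], [F → . e] }  — shift
  I2: { [F → D .] }  — reduce
  I3: { [F' → F .] }  — accept
  I4: { [D → . e F], [D → . e], [D → . y +], [D → e . F], [D → e .], [F → . , F], [F → . D], [F → . e], [F → e .] }  — shift, 2 reduces
  I5: { [D → y . +] }  — shift
  I6: { [D → y + .] }  — reduce
  I7: { [D → e F .] }  — reduce
  I8: { [F → , F .] }  — reduce

I4 contains complete items [D → e .], [F → e .] — reduce-reduce conflict.

Answer: Yes — I4: [D → e .] vs [F → e .]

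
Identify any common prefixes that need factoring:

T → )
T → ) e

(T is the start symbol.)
Left-factoring is needed when two productions for the same non-terminal
share a common prefix on the right-hand side.

Productions for T:
  T → )
  T → ) e

Found common prefix ')' in productions for T

Answer: Yes, T has productions with common prefix ')'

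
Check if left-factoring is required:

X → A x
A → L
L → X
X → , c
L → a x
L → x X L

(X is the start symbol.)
Left-factoring is needed when two productions for the same non-terminal
share a common prefix on the right-hand side.

Productions for X:
  X → A x
  X → , c
Productions for L:
  L → X
  L → a x
  L → x X L

No common prefixes found.

Answer: No, left-factoring is not needed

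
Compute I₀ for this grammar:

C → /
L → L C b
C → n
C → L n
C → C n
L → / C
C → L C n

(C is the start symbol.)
{ [C → . /], [C → . C n], [C → . L C n], [C → . L n], [C → . n], [C' → . C], [L → . / C], [L → . L C b] }

First, augment the grammar with C' → C
I₀ = CLOSURE({ [C' → . C] }):
  [C' → . C] has the dot before C: add [C → . /], [C → . n], [C → . L n], [C → . C n], [C → . L C n]
  [C → . L n] has the dot before L: add [L → . L C b], [L → . / C]
No further items can be added.

I₀ = { [C → . /], [C → . C n], [C → . L C n], [C → . L n], [C → . n], [C' → . C], [L → . / C], [L → . L C b] }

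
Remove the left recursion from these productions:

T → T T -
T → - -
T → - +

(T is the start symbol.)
T → - - T'
T → - + T'
T' → T - T'
T' → ε

T is directly left-recursive. The standard transformation for
  A → A α₁ | ... | A α_m | β₁ | ... | β_n
is
  A  → β₁ A' | ... | β_n A'
  A' → α₁ A' | ... | α_m A' | ε

T → - - becomes T → - - T'
T → - + becomes T → - + T'
T → T T - becomes T' → T - T'
Add T' → ε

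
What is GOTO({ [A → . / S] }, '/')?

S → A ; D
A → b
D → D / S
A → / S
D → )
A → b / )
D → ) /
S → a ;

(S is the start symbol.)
{ [A → . / S], [A → . b / )], [A → . b], [A → / . S], [S → . A ; D], [S → . a ;] }

GOTO(I, '/') = CLOSURE({ [A → αX.β] : [A → α.Xβ] ∈ I, X = '/' })

Items with dot before '/', with the dot advanced:
  [A → . / S] → [A → / . S]
Closure of the advanced items:
  [A → / . S] has the dot before S: add [S → . A ; D], [S → . a ;]
  [S → . A ; D] has the dot before A: add [A → . b], [A → . / S], [A → . b / )]

GOTO = { [A → . / S], [A → . b / )], [A → . b], [A → / . S], [S → . A ; D], [S → . a ;] }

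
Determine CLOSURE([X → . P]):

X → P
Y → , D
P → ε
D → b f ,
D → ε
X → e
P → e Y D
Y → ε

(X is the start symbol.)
Start with: [X → . P]
  [X → . P] has the dot before P: add [P → .], [P → . e Y D]
No further items can be added.

CLOSURE = { [P → . e Y D], [P → .], [X → . P] }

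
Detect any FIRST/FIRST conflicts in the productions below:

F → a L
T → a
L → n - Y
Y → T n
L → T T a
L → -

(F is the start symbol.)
A FIRST/FIRST conflict occurs when two productions N → α and N → β for the same non-terminal have FIRST(α) ∩ FIRST(β) ≠ ∅ (with ε ∈ FIRST of a nullable right-hand side, so two nullable alternatives also conflict).

FIRST sets of the non-terminals at (or reachable through a nullable prefix from) the front of some alternative:
  FIRST(T) = { 'a' }

Productions for L:
  L → n - Y: FIRST = { 'n' }
  L → T T a: FIRST = { 'a' }
  L → -: FIRST = { '-' }
F, T, Y have only one production, so no FIRST/FIRST conflict is possible there.

All alternatives of each non-terminal have pairwise disjoint FIRST sets.

Answer: No FIRST/FIRST conflicts.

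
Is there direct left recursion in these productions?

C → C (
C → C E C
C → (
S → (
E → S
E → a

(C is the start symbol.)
Yes, C is left-recursive

Direct left recursion occurs when N → N α for some non-terminal N (the right-hand side begins with the left-hand side itself).

C → C (: LEFT RECURSIVE (starts with C)
C → C E C: LEFT RECURSIVE (starts with C)
C → (: starts with '('
S → (: starts with '('
E → S: starts with S
E → a: starts with a

The grammar has direct left recursion on: C.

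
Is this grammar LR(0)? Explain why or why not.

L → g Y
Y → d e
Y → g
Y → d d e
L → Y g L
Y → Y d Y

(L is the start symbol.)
A grammar is LR(0) if no state in the canonical LR(0) collection has:
  - both a shift item (dot before a terminal) and a complete item (shift-reduce conflict), or
  - two or more complete items (reduce-reduce conflict; the accept item [L' → L .] counts as a complete item here).

Augment with L' → L and build the canonical LR(0) collection (I0 = CLOSURE({[L' → . L]}), then GOTO on every symbol after a dot until no new states appear). It has 14 states:
  I0: { [L → . Y g L], [L → . g Y], [L' → . L], [Y → . Y d Y], [Y → . d d e], [Y → . d e], [Y → . g] }  — shift
  I1: { [L' → L .] }  — accept
  I2: { [L → Y . g L], [Y → Y . d Y] }  — shift
  I3: { [Y → d . d e], [Y → d . e] }  — shift
  I4: { [L → g . Y], [Y → . Y d Y], [Y → . d d e], [Y → . d e], [Y → . g], [Y → g .] }  — shift, reduce
  I5: { [L → g Y .], [Y → Y . d Y] }  — shift, reduce
  I6: { [Y → g .] }  — reduce
  I7: { [Y → . Y d Y], [Y → . d d e], [Y → . d e], [Y → . g], [Y → Y d . Y] }  — shift
  I8: { [Y → Y . d Y], [Y → Y d Y .] }  — shift, reduce
  I9: { [Y → d d . e] }  — shift
  I10: { [Y → d e .] }  — reduce
  I11: { [Y → d d e .] }  — reduce
  I12: { [L → . Y g L], [L → . g Y], [L → Y g . L], [Y → . Y d Y], [Y → . d d e], [Y → . d e], [Y → . g] }  — shift
  I13: { [L → Y g L .] }  — reduce

Conflict in state I4:
  Shift-reduce conflict between [Y → g .] and [Y → . d d e]
So the grammar is NOT LR(0).

Answer: No. Shift-reduce conflict between [Y → g .] and [Y → . d d e]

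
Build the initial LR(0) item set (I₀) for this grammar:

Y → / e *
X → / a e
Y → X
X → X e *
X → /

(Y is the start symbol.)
First, augment the grammar with Y' → Y
I₀ = CLOSURE({ [Y' → . Y] }):
  [Y' → . Y] has the dot before Y: add [Y → . / e *], [Y → . X]
  [Y → . X] has the dot before X: add [X → . / a e], [X → . X e *], [X → . /]
No further items can be added.

I₀ = { [X → . / a e], [X → . /], [X → . X e *], [Y → . / e *], [Y → . X], [Y' → . Y] }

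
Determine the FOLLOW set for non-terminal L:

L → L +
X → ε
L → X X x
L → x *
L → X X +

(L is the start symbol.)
{ $, '+' }

To compute FOLLOW(L), find every occurrence of L on a right-hand side N → α L β: add FIRST(β) \ {ε}, and if β is empty or nullable also add FOLLOW(N). Iterate to a fixed point.

L is the start symbol, so $ ∈ FOLLOW(L).
In L → L +: L is followed by '+', add FIRST('+') \ {ε} = { '+' }

Taking the union: FOLLOW(L) = { $, '+' }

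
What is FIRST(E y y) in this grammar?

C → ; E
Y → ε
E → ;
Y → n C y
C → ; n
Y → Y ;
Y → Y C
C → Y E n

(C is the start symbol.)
FIRST sets of the non-terminals involved (from the grammar, by fixed-point iteration):
  FIRST(E) = { ';' }

To compute FIRST(E y y), process the symbols left to right:
Symbol E is a non-terminal. Add FIRST(E) \ {ε} = { ';' }
E is not nullable (ε ∉ FIRST(E)), so stop here.
FIRST(E y y) = { ';' }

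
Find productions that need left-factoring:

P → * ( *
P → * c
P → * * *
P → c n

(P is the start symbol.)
Yes, P has productions with common prefix '*'

Left-factoring is needed when two productions for the same non-terminal
share a common prefix on the right-hand side.

Productions for P:
  P → * ( *
  P → * c
  P → * * *
  P → c n

Found common prefix '*' in productions for P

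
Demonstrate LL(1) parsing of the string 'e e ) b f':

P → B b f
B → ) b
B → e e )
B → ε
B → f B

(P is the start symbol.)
Stack is shown with the top on the left.

Stack        Input        Action
--------------------------------
P $          e e ) b f $  output P → B b f
B b f $      e e ) b f $  output B → e e )
e e ) b f $  e e ) b f $  match 'e'
e ) b f $    e ) b f $    match 'e'
) b f $      ) b f $      match ')'
b f $        b f $        match 'b'
f $          f $          match 'f'
$            $            accept

The string is accepted.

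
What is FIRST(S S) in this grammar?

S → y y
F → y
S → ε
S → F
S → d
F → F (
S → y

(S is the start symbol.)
FIRST sets of the non-terminals involved (from the grammar, by fixed-point iteration):
  FIRST(S) = { 'd', 'y', ε }

To compute FIRST(S S), process the symbols left to right:
Symbol S is a non-terminal. Add FIRST(S) \ {ε} = { 'd', 'y' }
S is nullable (ε ∈ FIRST(S)), continue to the next symbol.
Symbol S is a non-terminal. Add FIRST(S) \ {ε} = { 'd', 'y' }
S is nullable (ε ∈ FIRST(S)), continue to the next symbol.
All symbols are nullable, so ε is in the result.
FIRST(S S) = { 'd', 'y', ε }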